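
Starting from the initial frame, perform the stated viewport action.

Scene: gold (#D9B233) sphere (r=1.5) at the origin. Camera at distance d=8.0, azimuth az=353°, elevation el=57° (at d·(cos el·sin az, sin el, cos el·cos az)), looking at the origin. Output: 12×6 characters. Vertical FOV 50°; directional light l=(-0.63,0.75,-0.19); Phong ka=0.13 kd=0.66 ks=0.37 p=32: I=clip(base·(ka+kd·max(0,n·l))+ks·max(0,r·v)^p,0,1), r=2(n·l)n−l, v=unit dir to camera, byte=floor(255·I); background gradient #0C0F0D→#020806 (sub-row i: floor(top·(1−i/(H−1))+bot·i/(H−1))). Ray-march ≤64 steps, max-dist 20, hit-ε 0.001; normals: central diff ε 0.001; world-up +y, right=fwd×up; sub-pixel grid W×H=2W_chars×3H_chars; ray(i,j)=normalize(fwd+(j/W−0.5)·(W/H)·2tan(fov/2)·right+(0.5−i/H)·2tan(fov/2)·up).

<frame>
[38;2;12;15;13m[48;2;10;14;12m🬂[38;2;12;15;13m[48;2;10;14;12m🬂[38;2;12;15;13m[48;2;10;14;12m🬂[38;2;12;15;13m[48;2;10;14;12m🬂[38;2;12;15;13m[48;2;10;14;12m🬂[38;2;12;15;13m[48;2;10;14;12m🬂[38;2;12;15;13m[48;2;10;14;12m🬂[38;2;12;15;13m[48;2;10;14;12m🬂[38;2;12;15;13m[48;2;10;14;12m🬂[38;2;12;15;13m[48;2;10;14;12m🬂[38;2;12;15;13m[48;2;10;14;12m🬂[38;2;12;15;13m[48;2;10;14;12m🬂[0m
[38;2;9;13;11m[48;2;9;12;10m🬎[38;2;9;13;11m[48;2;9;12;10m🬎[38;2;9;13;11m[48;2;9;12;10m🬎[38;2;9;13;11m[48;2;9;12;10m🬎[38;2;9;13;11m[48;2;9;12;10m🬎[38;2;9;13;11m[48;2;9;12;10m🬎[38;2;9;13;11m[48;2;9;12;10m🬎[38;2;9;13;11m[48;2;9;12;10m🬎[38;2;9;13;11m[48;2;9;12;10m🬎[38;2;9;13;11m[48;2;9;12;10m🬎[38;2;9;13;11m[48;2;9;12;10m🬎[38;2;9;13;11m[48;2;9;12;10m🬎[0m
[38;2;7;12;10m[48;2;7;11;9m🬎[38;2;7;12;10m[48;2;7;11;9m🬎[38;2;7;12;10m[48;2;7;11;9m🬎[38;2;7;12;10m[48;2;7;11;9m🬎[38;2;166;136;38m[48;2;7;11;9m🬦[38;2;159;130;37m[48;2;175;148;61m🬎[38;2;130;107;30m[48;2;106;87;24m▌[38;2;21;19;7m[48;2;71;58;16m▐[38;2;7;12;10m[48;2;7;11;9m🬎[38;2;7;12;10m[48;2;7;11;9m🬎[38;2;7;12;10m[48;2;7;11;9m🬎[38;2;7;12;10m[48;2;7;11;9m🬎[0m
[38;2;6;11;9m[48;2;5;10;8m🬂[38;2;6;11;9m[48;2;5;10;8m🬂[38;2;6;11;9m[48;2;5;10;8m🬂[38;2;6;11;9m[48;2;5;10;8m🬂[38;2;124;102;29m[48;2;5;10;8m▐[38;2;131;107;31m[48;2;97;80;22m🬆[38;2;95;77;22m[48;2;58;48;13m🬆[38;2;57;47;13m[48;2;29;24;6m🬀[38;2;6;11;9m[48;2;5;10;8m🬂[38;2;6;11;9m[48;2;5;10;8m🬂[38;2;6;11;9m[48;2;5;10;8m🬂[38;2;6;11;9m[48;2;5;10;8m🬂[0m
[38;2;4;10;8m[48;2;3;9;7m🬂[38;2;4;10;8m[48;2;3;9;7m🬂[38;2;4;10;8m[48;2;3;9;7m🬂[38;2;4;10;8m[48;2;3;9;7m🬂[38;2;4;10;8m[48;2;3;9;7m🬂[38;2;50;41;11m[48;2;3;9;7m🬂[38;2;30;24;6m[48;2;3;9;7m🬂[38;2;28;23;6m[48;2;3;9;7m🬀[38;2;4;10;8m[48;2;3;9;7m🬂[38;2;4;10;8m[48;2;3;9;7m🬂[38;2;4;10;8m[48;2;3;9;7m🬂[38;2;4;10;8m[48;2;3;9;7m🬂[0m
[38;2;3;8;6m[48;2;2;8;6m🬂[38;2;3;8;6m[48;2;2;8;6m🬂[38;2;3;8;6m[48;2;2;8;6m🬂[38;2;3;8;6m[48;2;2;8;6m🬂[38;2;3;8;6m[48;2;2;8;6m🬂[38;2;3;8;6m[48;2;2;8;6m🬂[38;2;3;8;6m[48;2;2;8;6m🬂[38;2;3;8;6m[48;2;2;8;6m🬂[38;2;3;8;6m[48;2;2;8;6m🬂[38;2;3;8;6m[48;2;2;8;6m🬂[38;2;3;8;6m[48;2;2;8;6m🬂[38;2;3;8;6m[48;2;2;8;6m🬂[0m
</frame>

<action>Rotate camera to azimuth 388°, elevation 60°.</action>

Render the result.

<frame>
[38;2;12;15;13m[48;2;10;14;12m🬂[38;2;12;15;13m[48;2;10;14;12m🬂[38;2;12;15;13m[48;2;10;14;12m🬂[38;2;12;15;13m[48;2;10;14;12m🬂[38;2;12;15;13m[48;2;10;14;12m🬂[38;2;12;15;13m[48;2;10;14;12m🬂[38;2;12;15;13m[48;2;10;14;12m🬂[38;2;12;15;13m[48;2;10;14;12m🬂[38;2;12;15;13m[48;2;10;14;12m🬂[38;2;12;15;13m[48;2;10;14;12m🬂[38;2;12;15;13m[48;2;10;14;12m🬂[38;2;12;15;13m[48;2;10;14;12m🬂[0m
[38;2;9;13;11m[48;2;9;12;10m🬎[38;2;9;13;11m[48;2;9;12;10m🬎[38;2;9;13;11m[48;2;9;12;10m🬎[38;2;9;13;11m[48;2;9;12;10m🬎[38;2;9;13;11m[48;2;9;12;10m🬎[38;2;9;13;11m[48;2;9;12;10m🬎[38;2;9;13;11m[48;2;9;12;10m🬎[38;2;9;13;11m[48;2;9;12;10m🬎[38;2;9;13;11m[48;2;9;12;10m🬎[38;2;9;13;11m[48;2;9;12;10m🬎[38;2;9;13;11m[48;2;9;12;10m🬎[38;2;9;13;11m[48;2;9;12;10m🬎[0m
[38;2;7;12;10m[48;2;7;11;9m🬎[38;2;7;12;10m[48;2;7;11;9m🬎[38;2;7;12;10m[48;2;7;11;9m🬎[38;2;7;12;10m[48;2;7;11;9m🬎[38;2;150;123;35m[48;2;7;11;9m🬦[38;2;221;195;109m[48;2;151;124;35m🬇[38;2;138;113;32m[48;2;106;87;25m🬆[38;2;89;73;20m[48;2;36;31;11m▌[38;2;7;12;10m[48;2;7;11;9m🬎[38;2;7;12;10m[48;2;7;11;9m🬎[38;2;7;12;10m[48;2;7;11;9m🬎[38;2;7;12;10m[48;2;7;11;9m🬎[0m
[38;2;6;11;9m[48;2;5;10;8m🬂[38;2;6;11;9m[48;2;5;10;8m🬂[38;2;6;11;9m[48;2;5;10;8m🬂[38;2;6;11;9m[48;2;5;10;8m🬂[38;2;102;84;23m[48;2;15;17;8m🬉[38;2;99;81;22m[48;2;56;46;13m🬆[38;2;73;60;16m[48;2;34;27;7m🬆[38;2;50;41;11m[48;2;28;23;6m🬀[38;2;6;11;9m[48;2;5;10;8m🬂[38;2;6;11;9m[48;2;5;10;8m🬂[38;2;6;11;9m[48;2;5;10;8m🬂[38;2;6;11;9m[48;2;5;10;8m🬂[0m
[38;2;4;10;8m[48;2;3;9;7m🬂[38;2;4;10;8m[48;2;3;9;7m🬂[38;2;4;10;8m[48;2;3;9;7m🬂[38;2;4;10;8m[48;2;3;9;7m🬂[38;2;4;10;8m[48;2;3;9;7m🬂[38;2;28;23;6m[48;2;3;9;7m🬂[38;2;28;23;6m[48;2;3;9;7m🬂[38;2;28;23;6m[48;2;3;9;7m🬀[38;2;4;10;8m[48;2;3;9;7m🬂[38;2;4;10;8m[48;2;3;9;7m🬂[38;2;4;10;8m[48;2;3;9;7m🬂[38;2;4;10;8m[48;2;3;9;7m🬂[0m
[38;2;3;8;6m[48;2;2;8;6m🬂[38;2;3;8;6m[48;2;2;8;6m🬂[38;2;3;8;6m[48;2;2;8;6m🬂[38;2;3;8;6m[48;2;2;8;6m🬂[38;2;3;8;6m[48;2;2;8;6m🬂[38;2;3;8;6m[48;2;2;8;6m🬂[38;2;3;8;6m[48;2;2;8;6m🬂[38;2;3;8;6m[48;2;2;8;6m🬂[38;2;3;8;6m[48;2;2;8;6m🬂[38;2;3;8;6m[48;2;2;8;6m🬂[38;2;3;8;6m[48;2;2;8;6m🬂[38;2;3;8;6m[48;2;2;8;6m🬂[0m
</frame>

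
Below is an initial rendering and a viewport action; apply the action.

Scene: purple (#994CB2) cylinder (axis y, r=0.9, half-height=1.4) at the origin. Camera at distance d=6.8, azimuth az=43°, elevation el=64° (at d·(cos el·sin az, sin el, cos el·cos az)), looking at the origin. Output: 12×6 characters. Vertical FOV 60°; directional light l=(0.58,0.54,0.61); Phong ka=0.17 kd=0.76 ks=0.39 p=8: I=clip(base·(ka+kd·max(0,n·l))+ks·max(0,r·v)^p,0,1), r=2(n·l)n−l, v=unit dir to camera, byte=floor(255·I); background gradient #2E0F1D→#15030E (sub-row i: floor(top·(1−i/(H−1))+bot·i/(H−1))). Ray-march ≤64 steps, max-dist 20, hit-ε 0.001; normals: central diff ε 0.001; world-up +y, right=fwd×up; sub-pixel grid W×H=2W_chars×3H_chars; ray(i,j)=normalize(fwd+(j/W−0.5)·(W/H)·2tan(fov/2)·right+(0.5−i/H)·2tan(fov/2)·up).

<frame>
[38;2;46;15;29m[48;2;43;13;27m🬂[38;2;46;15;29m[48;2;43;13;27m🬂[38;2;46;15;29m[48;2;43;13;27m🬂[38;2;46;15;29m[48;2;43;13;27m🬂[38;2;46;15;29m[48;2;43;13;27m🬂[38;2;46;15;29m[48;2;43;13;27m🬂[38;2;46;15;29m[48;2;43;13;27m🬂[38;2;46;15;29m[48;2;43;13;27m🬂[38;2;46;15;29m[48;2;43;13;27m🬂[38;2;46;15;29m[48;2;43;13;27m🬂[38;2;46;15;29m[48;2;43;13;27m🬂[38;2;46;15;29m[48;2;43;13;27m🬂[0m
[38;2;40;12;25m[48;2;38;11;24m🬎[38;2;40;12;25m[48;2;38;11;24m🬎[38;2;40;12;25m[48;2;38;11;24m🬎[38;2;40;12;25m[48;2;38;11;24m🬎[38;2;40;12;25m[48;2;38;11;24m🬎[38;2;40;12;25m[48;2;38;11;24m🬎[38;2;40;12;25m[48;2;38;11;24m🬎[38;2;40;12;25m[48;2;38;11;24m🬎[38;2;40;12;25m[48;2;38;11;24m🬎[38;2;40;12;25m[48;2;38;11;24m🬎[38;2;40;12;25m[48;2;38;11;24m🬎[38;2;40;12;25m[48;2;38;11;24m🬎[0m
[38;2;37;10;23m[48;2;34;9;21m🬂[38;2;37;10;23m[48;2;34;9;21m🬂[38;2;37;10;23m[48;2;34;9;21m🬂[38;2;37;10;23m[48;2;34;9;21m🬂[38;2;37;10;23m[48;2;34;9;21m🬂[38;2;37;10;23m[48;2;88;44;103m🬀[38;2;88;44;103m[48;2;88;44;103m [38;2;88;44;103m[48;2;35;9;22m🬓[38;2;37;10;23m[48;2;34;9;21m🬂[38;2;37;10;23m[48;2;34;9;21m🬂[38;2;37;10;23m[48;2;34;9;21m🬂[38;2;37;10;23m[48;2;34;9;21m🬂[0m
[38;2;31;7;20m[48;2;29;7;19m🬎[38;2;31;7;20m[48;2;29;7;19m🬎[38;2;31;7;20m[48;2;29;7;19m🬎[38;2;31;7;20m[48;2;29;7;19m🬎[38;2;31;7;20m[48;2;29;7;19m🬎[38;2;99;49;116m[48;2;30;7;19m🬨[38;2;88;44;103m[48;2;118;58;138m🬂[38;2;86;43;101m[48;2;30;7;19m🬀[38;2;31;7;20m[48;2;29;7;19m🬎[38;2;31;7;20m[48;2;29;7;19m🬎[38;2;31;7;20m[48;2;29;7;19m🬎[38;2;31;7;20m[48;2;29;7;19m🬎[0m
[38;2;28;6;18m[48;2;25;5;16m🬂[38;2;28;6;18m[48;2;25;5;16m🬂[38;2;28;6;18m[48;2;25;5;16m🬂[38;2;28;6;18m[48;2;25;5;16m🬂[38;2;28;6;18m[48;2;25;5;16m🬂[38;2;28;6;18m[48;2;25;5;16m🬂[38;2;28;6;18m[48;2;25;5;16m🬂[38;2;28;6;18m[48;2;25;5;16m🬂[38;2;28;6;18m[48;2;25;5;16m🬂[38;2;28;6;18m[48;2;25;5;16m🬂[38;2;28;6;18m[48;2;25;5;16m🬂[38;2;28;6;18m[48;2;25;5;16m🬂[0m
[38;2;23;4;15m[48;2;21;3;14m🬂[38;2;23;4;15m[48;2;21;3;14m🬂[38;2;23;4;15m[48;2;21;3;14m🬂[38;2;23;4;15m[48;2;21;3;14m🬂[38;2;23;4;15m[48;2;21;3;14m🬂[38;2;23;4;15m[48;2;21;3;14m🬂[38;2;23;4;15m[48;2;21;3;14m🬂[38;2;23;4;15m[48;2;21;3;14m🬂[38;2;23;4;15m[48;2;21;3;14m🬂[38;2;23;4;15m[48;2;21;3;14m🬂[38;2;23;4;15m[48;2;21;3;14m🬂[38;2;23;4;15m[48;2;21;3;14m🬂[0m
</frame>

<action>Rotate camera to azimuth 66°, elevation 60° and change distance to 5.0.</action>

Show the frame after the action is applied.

<frame>
[38;2;46;15;29m[48;2;43;13;27m🬂[38;2;46;15;29m[48;2;43;13;27m🬂[38;2;46;15;29m[48;2;43;13;27m🬂[38;2;46;15;29m[48;2;43;13;27m🬂[38;2;46;15;29m[48;2;43;13;27m🬂[38;2;46;15;29m[48;2;43;13;27m🬂[38;2;46;15;29m[48;2;43;13;27m🬂[38;2;46;15;29m[48;2;43;13;27m🬂[38;2;46;15;29m[48;2;43;13;27m🬂[38;2;46;15;29m[48;2;43;13;27m🬂[38;2;46;15;29m[48;2;43;13;27m🬂[38;2;46;15;29m[48;2;43;13;27m🬂[0m
[38;2;40;12;25m[48;2;38;11;24m🬎[38;2;40;12;25m[48;2;38;11;24m🬎[38;2;40;12;25m[48;2;38;11;24m🬎[38;2;40;12;25m[48;2;38;11;24m🬎[38;2;40;11;25m[48;2;88;44;103m🬝[38;2;40;12;25m[48;2;88;44;103m🬆[38;2;41;12;26m[48;2;88;44;103m🬂[38;2;40;12;25m[48;2;88;44;103m🬎[38;2;40;12;25m[48;2;38;11;24m🬎[38;2;40;12;25m[48;2;38;11;24m🬎[38;2;40;12;25m[48;2;38;11;24m🬎[38;2;40;12;25m[48;2;38;11;24m🬎[0m
[38;2;37;10;23m[48;2;34;9;21m🬂[38;2;37;10;23m[48;2;34;9;21m🬂[38;2;37;10;23m[48;2;34;9;21m🬂[38;2;37;10;23m[48;2;34;9;21m🬂[38;2;88;44;103m[48;2;35;9;22m▐[38;2;88;44;103m[48;2;88;44;103m [38;2;88;44;103m[48;2;88;44;103m [38;2;88;44;103m[48;2;88;44;103m [38;2;37;10;23m[48;2;34;9;21m🬂[38;2;37;10;23m[48;2;34;9;21m🬂[38;2;37;10;23m[48;2;34;9;21m🬂[38;2;37;10;23m[48;2;34;9;21m🬂[0m
[38;2;31;7;20m[48;2;29;7;19m🬎[38;2;31;7;20m[48;2;29;7;19m🬎[38;2;31;7;20m[48;2;29;7;19m🬎[38;2;31;7;20m[48;2;29;7;19m🬎[38;2;98;49;115m[48;2;30;7;19m🬁[38;2;121;60;141m[48;2;88;44;103m🬺[38;2;92;46;107m[48;2;111;55;130m🬡[38;2;77;38;90m[48;2;30;9;25m▌[38;2;31;7;20m[48;2;29;7;19m🬎[38;2;31;7;20m[48;2;29;7;19m🬎[38;2;31;7;20m[48;2;29;7;19m🬎[38;2;31;7;20m[48;2;29;7;19m🬎[0m
[38;2;28;6;18m[48;2;25;5;16m🬂[38;2;28;6;18m[48;2;25;5;16m🬂[38;2;28;6;18m[48;2;25;5;16m🬂[38;2;28;6;18m[48;2;25;5;16m🬂[38;2;28;6;18m[48;2;25;5;16m🬂[38;2;123;61;144m[48;2;26;5;16m🬁[38;2;109;54;127m[48;2;25;5;16m🬆[38;2;28;6;18m[48;2;25;5;16m🬂[38;2;28;6;18m[48;2;25;5;16m🬂[38;2;28;6;18m[48;2;25;5;16m🬂[38;2;28;6;18m[48;2;25;5;16m🬂[38;2;28;6;18m[48;2;25;5;16m🬂[0m
[38;2;23;4;15m[48;2;21;3;14m🬂[38;2;23;4;15m[48;2;21;3;14m🬂[38;2;23;4;15m[48;2;21;3;14m🬂[38;2;23;4;15m[48;2;21;3;14m🬂[38;2;23;4;15m[48;2;21;3;14m🬂[38;2;23;4;15m[48;2;21;3;14m🬂[38;2;23;4;15m[48;2;21;3;14m🬂[38;2;23;4;15m[48;2;21;3;14m🬂[38;2;23;4;15m[48;2;21;3;14m🬂[38;2;23;4;15m[48;2;21;3;14m🬂[38;2;23;4;15m[48;2;21;3;14m🬂[38;2;23;4;15m[48;2;21;3;14m🬂[0m
</frame>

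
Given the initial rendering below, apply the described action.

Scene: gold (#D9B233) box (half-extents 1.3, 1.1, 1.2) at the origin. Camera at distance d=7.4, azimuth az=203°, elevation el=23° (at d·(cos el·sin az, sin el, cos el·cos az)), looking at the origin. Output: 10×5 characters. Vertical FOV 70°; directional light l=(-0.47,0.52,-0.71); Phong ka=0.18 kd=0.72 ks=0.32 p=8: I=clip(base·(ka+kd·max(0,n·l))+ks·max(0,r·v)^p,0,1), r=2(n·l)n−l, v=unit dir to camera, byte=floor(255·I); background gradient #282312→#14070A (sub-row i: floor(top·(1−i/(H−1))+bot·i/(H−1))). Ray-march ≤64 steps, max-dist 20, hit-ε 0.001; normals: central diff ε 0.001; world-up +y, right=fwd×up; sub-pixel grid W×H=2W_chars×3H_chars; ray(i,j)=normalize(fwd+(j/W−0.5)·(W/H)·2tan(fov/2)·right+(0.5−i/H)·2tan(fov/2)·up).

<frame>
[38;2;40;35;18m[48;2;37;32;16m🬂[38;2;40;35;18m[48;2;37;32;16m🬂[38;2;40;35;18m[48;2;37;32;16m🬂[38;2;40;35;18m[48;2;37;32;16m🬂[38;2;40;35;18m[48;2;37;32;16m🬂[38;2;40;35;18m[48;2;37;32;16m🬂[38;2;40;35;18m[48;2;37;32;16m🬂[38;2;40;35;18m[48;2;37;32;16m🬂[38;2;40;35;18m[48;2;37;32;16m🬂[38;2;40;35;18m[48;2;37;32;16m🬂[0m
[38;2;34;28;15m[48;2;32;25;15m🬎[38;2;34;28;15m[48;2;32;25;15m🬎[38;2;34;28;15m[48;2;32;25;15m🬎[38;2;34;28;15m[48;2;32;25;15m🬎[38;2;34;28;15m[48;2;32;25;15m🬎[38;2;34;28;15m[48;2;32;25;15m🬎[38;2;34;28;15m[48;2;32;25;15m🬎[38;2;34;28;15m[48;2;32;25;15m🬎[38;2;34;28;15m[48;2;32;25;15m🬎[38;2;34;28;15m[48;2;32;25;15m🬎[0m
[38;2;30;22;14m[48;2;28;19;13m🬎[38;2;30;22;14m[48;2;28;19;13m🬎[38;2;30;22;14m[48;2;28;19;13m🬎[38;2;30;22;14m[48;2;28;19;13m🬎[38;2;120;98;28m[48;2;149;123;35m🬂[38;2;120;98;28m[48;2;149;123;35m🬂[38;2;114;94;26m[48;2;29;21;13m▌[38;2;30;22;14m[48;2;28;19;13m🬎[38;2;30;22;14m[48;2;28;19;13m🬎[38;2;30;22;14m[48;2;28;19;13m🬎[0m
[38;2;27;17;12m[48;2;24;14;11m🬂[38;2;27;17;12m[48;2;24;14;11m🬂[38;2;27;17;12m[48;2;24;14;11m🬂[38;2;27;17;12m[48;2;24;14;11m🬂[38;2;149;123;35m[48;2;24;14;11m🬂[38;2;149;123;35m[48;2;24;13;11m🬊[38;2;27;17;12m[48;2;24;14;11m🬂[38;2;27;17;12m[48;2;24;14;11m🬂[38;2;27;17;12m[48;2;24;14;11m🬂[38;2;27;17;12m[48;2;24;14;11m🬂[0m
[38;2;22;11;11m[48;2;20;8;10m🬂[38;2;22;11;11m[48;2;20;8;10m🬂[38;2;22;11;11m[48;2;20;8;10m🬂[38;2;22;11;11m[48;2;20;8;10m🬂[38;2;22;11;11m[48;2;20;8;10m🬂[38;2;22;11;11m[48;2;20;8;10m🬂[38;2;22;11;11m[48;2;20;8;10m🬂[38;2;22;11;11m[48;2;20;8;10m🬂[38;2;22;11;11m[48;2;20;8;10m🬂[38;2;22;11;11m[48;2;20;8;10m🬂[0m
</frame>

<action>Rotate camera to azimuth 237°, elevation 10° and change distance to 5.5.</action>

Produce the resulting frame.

<frame>
[38;2;40;35;18m[48;2;37;32;16m🬂[38;2;40;35;18m[48;2;37;32;16m🬂[38;2;40;35;18m[48;2;37;32;16m🬂[38;2;40;35;18m[48;2;37;32;16m🬂[38;2;40;35;18m[48;2;37;32;16m🬂[38;2;40;35;18m[48;2;37;32;16m🬂[38;2;40;35;18m[48;2;37;32;16m🬂[38;2;40;35;18m[48;2;37;32;16m🬂[38;2;40;35;18m[48;2;37;32;16m🬂[38;2;40;35;18m[48;2;37;32;16m🬂[0m
[38;2;34;28;15m[48;2;32;25;15m🬎[38;2;34;28;15m[48;2;32;25;15m🬎[38;2;34;28;15m[48;2;32;25;15m🬎[38;2;34;28;15m[48;2;32;25;15m🬎[38;2;34;28;15m[48;2;32;25;15m🬎[38;2;34;28;15m[48;2;32;25;15m🬎[38;2;34;28;15m[48;2;32;25;15m🬎[38;2;34;28;15m[48;2;32;25;15m🬎[38;2;34;28;15m[48;2;32;25;15m🬎[38;2;34;28;15m[48;2;32;25;15m🬎[0m
[38;2;30;22;14m[48;2;28;19;13m🬎[38;2;30;22;14m[48;2;28;19;13m🬎[38;2;30;22;14m[48;2;28;19;13m🬎[38;2;149;123;35m[48;2;29;21;13m▐[38;2;149;123;35m[48;2;149;123;35m [38;2;112;92;26m[48;2;112;92;26m [38;2;112;92;26m[48;2;112;92;26m [38;2;30;22;14m[48;2;28;19;13m🬎[38;2;30;22;14m[48;2;28;19;13m🬎[38;2;30;22;14m[48;2;28;19;13m🬎[0m
[38;2;27;17;12m[48;2;24;14;11m🬂[38;2;27;17;12m[48;2;24;14;11m🬂[38;2;27;17;12m[48;2;24;14;11m🬂[38;2;149;123;35m[48;2;25;14;11m🬁[38;2;149;123;35m[48;2;24;13;11m🬬[38;2;112;92;26m[48;2;24;13;11m🬎[38;2;112;92;26m[48;2;24;13;11m🬎[38;2;27;17;12m[48;2;24;14;11m🬂[38;2;27;17;12m[48;2;24;14;11m🬂[38;2;27;17;12m[48;2;24;14;11m🬂[0m
[38;2;22;11;11m[48;2;20;8;10m🬂[38;2;22;11;11m[48;2;20;8;10m🬂[38;2;22;11;11m[48;2;20;8;10m🬂[38;2;22;11;11m[48;2;20;8;10m🬂[38;2;22;11;11m[48;2;20;8;10m🬂[38;2;22;11;11m[48;2;20;8;10m🬂[38;2;22;11;11m[48;2;20;8;10m🬂[38;2;22;11;11m[48;2;20;8;10m🬂[38;2;22;11;11m[48;2;20;8;10m🬂[38;2;22;11;11m[48;2;20;8;10m🬂[0m
</frame>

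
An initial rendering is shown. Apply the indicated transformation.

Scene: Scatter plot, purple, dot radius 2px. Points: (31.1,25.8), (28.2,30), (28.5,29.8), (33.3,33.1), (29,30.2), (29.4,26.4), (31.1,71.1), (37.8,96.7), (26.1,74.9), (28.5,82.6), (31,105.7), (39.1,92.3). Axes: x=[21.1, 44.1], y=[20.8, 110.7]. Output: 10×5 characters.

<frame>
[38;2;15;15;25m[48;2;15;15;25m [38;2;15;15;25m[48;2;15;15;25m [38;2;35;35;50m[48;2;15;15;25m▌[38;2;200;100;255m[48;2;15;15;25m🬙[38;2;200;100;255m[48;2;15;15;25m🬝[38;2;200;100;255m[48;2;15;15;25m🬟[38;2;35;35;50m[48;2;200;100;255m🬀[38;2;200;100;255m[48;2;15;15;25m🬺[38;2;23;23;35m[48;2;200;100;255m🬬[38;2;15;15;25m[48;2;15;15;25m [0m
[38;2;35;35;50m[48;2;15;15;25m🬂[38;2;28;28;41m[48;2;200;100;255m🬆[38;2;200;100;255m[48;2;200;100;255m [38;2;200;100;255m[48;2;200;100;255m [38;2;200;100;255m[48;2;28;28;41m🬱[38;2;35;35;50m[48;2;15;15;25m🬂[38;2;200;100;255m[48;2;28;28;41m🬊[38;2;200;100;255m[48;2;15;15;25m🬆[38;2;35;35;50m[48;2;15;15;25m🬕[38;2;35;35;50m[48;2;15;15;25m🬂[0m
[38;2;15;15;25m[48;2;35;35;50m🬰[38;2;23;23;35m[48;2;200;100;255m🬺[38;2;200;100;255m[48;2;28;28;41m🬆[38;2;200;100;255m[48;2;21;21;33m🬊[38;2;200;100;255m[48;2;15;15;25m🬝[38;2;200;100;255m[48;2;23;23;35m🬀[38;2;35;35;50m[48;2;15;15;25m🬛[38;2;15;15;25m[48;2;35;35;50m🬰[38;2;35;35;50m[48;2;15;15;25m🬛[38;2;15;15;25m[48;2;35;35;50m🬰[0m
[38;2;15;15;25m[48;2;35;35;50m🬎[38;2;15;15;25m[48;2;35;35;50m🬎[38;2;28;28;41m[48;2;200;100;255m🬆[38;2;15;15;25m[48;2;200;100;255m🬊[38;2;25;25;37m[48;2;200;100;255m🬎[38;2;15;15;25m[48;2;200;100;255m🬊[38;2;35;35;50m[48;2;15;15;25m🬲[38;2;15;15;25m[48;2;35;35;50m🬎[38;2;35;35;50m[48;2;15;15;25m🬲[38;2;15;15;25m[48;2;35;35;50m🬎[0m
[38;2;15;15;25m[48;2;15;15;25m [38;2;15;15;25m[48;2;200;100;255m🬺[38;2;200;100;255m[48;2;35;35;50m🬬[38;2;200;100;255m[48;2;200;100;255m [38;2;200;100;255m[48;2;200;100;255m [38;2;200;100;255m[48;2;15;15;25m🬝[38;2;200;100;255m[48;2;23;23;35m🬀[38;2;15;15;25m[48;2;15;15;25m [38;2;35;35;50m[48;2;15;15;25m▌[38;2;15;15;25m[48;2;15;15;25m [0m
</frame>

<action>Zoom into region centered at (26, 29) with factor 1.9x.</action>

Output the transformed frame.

<frame>
[38;2;15;15;25m[48;2;15;15;25m [38;2;15;15;25m[48;2;15;15;25m [38;2;35;35;50m[48;2;15;15;25m▌[38;2;15;15;25m[48;2;15;15;25m [38;2;35;35;50m[48;2;15;15;25m▌[38;2;15;15;25m[48;2;15;15;25m [38;2;35;35;50m[48;2;15;15;25m▌[38;2;15;15;25m[48;2;15;15;25m [38;2;35;35;50m[48;2;15;15;25m▌[38;2;15;15;25m[48;2;15;15;25m [0m
[38;2;35;35;50m[48;2;15;15;25m🬂[38;2;35;35;50m[48;2;15;15;25m🬂[38;2;35;35;50m[48;2;15;15;25m🬕[38;2;35;35;50m[48;2;15;15;25m🬂[38;2;35;35;50m[48;2;15;15;25m🬕[38;2;23;23;35m[48;2;200;100;255m🬝[38;2;35;35;50m[48;2;200;100;255m🬂[38;2;200;100;255m[48;2;28;28;41m🬱[38;2;31;31;45m[48;2;200;100;255m🬝[38;2;35;35;50m[48;2;15;15;25m🬂[0m
[38;2;15;15;25m[48;2;35;35;50m🬰[38;2;15;15;25m[48;2;35;35;50m🬰[38;2;35;35;50m[48;2;15;15;25m🬛[38;2;15;15;25m[48;2;35;35;50m🬰[38;2;35;35;50m[48;2;15;15;25m🬛[38;2;200;100;255m[48;2;21;21;33m🬊[38;2;200;100;255m[48;2;200;100;255m [38;2;200;100;255m[48;2;200;100;255m [38;2;200;100;255m[48;2;200;100;255m [38;2;200;100;255m[48;2;15;15;25m🬛[0m
[38;2;15;15;25m[48;2;35;35;50m🬎[38;2;15;15;25m[48;2;35;35;50m🬎[38;2;35;35;50m[48;2;15;15;25m🬲[38;2;15;15;25m[48;2;35;35;50m🬎[38;2;35;35;50m[48;2;15;15;25m🬲[38;2;15;15;25m[48;2;35;35;50m🬎[38;2;35;35;50m[48;2;15;15;25m🬲[38;2;200;100;255m[48;2;23;23;35m🬀[38;2;200;100;255m[48;2;31;31;45m🬁[38;2;15;15;25m[48;2;35;35;50m🬎[0m
[38;2;15;15;25m[48;2;15;15;25m [38;2;15;15;25m[48;2;15;15;25m [38;2;35;35;50m[48;2;15;15;25m▌[38;2;15;15;25m[48;2;15;15;25m [38;2;35;35;50m[48;2;15;15;25m▌[38;2;15;15;25m[48;2;15;15;25m [38;2;35;35;50m[48;2;15;15;25m▌[38;2;15;15;25m[48;2;15;15;25m [38;2;35;35;50m[48;2;15;15;25m▌[38;2;15;15;25m[48;2;15;15;25m [0m
</frame>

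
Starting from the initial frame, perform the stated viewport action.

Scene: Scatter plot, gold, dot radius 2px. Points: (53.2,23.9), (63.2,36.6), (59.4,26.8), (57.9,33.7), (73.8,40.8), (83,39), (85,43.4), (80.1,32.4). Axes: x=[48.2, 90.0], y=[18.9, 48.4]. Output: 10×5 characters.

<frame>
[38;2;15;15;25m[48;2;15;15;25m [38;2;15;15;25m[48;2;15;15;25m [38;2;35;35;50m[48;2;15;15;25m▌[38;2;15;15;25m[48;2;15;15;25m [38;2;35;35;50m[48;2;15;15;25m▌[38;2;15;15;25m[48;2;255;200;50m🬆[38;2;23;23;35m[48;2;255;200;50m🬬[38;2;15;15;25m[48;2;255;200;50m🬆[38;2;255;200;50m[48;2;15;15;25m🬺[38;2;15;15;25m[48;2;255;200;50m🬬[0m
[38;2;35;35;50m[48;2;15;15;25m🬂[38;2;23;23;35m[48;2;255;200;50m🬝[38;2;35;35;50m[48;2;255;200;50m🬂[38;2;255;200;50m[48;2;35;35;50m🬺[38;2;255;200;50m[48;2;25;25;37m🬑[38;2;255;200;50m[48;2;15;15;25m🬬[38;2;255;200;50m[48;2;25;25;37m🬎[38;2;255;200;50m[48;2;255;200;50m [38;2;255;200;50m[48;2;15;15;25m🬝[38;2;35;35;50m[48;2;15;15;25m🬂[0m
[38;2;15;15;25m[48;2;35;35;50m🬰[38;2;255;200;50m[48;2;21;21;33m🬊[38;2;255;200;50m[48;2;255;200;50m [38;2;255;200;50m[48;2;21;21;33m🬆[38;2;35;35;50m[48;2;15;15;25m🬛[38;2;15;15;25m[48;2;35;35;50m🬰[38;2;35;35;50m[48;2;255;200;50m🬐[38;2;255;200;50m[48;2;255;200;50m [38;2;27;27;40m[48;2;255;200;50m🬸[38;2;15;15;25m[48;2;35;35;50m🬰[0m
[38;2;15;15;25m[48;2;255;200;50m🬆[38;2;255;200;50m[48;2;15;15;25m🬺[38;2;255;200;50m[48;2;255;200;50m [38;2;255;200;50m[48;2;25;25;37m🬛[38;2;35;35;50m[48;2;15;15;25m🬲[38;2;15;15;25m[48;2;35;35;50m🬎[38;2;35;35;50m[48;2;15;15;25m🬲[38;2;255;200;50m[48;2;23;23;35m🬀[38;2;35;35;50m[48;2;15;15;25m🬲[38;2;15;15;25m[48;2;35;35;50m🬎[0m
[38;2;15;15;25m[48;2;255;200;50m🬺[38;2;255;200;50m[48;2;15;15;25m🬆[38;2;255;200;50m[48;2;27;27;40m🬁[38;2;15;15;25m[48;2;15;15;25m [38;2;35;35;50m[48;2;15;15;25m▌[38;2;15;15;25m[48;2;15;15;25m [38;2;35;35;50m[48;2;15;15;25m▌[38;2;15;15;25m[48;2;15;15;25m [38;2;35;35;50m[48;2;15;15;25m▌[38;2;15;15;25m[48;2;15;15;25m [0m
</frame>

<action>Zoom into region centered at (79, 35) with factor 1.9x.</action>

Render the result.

<frame>
[38;2;15;15;25m[48;2;15;15;25m [38;2;15;15;25m[48;2;255;200;50m🬴[38;2;255;200;50m[48;2;255;200;50m [38;2;255;200;50m[48;2;15;15;25m🬛[38;2;35;35;50m[48;2;15;15;25m▌[38;2;15;15;25m[48;2;255;200;50m🬝[38;2;255;200;50m[48;2;255;200;50m [38;2;255;200;50m[48;2;15;15;25m🬝[38;2;255;200;50m[48;2;23;23;35m🬀[38;2;15;15;25m[48;2;15;15;25m [0m
[38;2;35;35;50m[48;2;15;15;25m🬂[38;2;35;35;50m[48;2;15;15;25m🬂[38;2;255;200;50m[48;2;27;27;40m🬁[38;2;35;35;50m[48;2;15;15;25m🬂[38;2;35;35;50m[48;2;15;15;25m🬕[38;2;255;200;50m[48;2;15;15;25m🬊[38;2;255;200;50m[48;2;15;15;25m🬝[38;2;255;200;50m[48;2;19;19;30m🬀[38;2;35;35;50m[48;2;15;15;25m🬕[38;2;35;35;50m[48;2;15;15;25m🬂[0m
[38;2;15;15;25m[48;2;35;35;50m🬰[38;2;15;15;25m[48;2;35;35;50m🬰[38;2;35;35;50m[48;2;15;15;25m🬛[38;2;15;15;25m[48;2;35;35;50m🬰[38;2;31;31;45m[48;2;255;200;50m🬝[38;2;21;21;33m[48;2;255;200;50m🬊[38;2;35;35;50m[48;2;15;15;25m🬛[38;2;15;15;25m[48;2;35;35;50m🬰[38;2;35;35;50m[48;2;15;15;25m🬛[38;2;15;15;25m[48;2;35;35;50m🬰[0m
[38;2;15;15;25m[48;2;35;35;50m🬎[38;2;15;15;25m[48;2;35;35;50m🬎[38;2;35;35;50m[48;2;15;15;25m🬲[38;2;15;15;25m[48;2;35;35;50m🬎[38;2;255;200;50m[48;2;35;35;50m🬊[38;2;255;200;50m[48;2;35;35;50m🬝[38;2;255;200;50m[48;2;27;27;40m🬀[38;2;15;15;25m[48;2;35;35;50m🬎[38;2;35;35;50m[48;2;15;15;25m🬲[38;2;15;15;25m[48;2;35;35;50m🬎[0m
[38;2;15;15;25m[48;2;15;15;25m [38;2;15;15;25m[48;2;15;15;25m [38;2;35;35;50m[48;2;15;15;25m▌[38;2;15;15;25m[48;2;15;15;25m [38;2;35;35;50m[48;2;15;15;25m▌[38;2;15;15;25m[48;2;15;15;25m [38;2;35;35;50m[48;2;15;15;25m▌[38;2;15;15;25m[48;2;15;15;25m [38;2;35;35;50m[48;2;15;15;25m▌[38;2;15;15;25m[48;2;15;15;25m [0m
</frame>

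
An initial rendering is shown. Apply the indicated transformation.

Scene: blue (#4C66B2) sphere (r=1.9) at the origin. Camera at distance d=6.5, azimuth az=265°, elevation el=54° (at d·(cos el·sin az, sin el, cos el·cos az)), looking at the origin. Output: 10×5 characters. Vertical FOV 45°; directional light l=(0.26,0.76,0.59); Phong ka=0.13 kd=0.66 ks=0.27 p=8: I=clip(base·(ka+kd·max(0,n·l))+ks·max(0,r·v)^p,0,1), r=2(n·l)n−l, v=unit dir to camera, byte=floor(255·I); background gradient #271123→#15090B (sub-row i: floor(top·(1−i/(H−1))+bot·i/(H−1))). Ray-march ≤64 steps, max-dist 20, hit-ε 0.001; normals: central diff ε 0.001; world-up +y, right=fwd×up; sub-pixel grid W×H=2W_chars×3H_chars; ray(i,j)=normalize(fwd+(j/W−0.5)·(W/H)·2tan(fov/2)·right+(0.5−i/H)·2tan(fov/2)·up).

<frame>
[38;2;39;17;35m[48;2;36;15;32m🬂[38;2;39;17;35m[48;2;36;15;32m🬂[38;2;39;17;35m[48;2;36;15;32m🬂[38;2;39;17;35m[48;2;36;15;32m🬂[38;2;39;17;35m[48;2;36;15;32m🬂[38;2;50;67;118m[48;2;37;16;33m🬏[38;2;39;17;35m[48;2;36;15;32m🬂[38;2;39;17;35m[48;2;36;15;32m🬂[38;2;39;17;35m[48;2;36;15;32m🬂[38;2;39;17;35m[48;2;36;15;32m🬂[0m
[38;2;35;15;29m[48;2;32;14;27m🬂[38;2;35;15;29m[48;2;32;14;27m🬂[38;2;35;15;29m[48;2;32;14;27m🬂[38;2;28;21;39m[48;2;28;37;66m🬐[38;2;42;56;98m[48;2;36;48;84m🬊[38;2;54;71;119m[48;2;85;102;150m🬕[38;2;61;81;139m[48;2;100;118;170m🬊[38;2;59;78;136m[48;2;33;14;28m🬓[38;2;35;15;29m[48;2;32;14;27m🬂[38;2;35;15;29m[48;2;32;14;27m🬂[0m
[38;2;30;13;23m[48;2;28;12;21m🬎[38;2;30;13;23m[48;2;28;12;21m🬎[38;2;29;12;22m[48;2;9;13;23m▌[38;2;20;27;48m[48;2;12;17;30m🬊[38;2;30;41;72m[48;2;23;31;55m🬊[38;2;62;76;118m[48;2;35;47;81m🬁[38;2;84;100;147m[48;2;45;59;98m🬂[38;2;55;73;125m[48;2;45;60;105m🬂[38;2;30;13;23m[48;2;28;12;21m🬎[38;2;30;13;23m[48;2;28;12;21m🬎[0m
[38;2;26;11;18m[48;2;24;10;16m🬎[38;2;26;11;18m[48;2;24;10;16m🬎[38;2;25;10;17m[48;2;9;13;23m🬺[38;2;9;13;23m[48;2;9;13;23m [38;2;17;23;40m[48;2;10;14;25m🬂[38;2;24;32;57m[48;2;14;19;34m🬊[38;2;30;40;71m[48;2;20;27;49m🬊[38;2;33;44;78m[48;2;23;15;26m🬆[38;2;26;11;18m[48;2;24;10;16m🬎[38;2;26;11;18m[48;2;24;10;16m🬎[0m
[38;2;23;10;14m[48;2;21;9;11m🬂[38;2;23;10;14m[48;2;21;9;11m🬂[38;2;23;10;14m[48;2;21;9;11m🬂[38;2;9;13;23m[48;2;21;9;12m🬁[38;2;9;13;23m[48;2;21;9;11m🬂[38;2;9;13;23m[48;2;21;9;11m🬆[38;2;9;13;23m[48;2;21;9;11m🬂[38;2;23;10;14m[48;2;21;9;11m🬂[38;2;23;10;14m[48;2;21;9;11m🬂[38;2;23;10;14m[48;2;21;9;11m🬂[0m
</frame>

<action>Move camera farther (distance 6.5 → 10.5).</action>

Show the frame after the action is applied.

<frame>
[38;2;39;17;35m[48;2;36;15;32m🬂[38;2;39;17;35m[48;2;36;15;32m🬂[38;2;39;17;35m[48;2;36;15;32m🬂[38;2;39;17;35m[48;2;36;15;32m🬂[38;2;39;17;35m[48;2;36;15;32m🬂[38;2;39;17;35m[48;2;36;15;32m🬂[38;2;39;17;35m[48;2;36;15;32m🬂[38;2;39;17;35m[48;2;36;15;32m🬂[38;2;39;17;35m[48;2;36;15;32m🬂[38;2;39;17;35m[48;2;36;15;32m🬂[0m
[38;2;35;15;29m[48;2;32;14;27m🬂[38;2;35;15;29m[48;2;32;14;27m🬂[38;2;35;15;29m[48;2;32;14;27m🬂[38;2;35;15;29m[48;2;32;14;27m🬂[38;2;34;14;28m[48;2;34;45;80m🬎[38;2;34;14;28m[48;2;58;76;129m🬎[38;2;59;80;140m[48;2;33;14;28m🬏[38;2;35;15;29m[48;2;32;14;27m🬂[38;2;35;15;29m[48;2;32;14;27m🬂[38;2;35;15;29m[48;2;32;14;27m🬂[0m
[38;2;30;13;23m[48;2;28;12;21m🬎[38;2;30;13;23m[48;2;28;12;21m🬎[38;2;30;13;23m[48;2;28;12;21m🬎[38;2;30;12;23m[48;2;9;13;23m🬕[38;2;29;39;68m[48;2;15;20;36m🬊[38;2;114;131;180m[48;2;42;54;90m🬁[38;2;56;73;121m[48;2;34;32;57m🬪[38;2;30;13;23m[48;2;28;12;21m🬎[38;2;30;13;23m[48;2;28;12;21m🬎[38;2;30;13;23m[48;2;28;12;21m🬎[0m
[38;2;26;11;18m[48;2;24;10;16m🬎[38;2;26;11;18m[48;2;24;10;16m🬎[38;2;26;11;18m[48;2;24;10;16m🬎[38;2;26;11;18m[48;2;24;10;16m🬎[38;2;9;13;23m[48;2;24;10;16m🬎[38;2;19;26;45m[48;2;16;11;19m🬂[38;2;27;36;63m[48;2;22;11;18m🬀[38;2;26;11;18m[48;2;24;10;16m🬎[38;2;26;11;18m[48;2;24;10;16m🬎[38;2;26;11;18m[48;2;24;10;16m🬎[0m
[38;2;23;10;14m[48;2;21;9;11m🬂[38;2;23;10;14m[48;2;21;9;11m🬂[38;2;23;10;14m[48;2;21;9;11m🬂[38;2;23;10;14m[48;2;21;9;11m🬂[38;2;23;10;14m[48;2;21;9;11m🬂[38;2;23;10;14m[48;2;21;9;11m🬂[38;2;23;10;14m[48;2;21;9;11m🬂[38;2;23;10;14m[48;2;21;9;11m🬂[38;2;23;10;14m[48;2;21;9;11m🬂[38;2;23;10;14m[48;2;21;9;11m🬂[0m
</frame>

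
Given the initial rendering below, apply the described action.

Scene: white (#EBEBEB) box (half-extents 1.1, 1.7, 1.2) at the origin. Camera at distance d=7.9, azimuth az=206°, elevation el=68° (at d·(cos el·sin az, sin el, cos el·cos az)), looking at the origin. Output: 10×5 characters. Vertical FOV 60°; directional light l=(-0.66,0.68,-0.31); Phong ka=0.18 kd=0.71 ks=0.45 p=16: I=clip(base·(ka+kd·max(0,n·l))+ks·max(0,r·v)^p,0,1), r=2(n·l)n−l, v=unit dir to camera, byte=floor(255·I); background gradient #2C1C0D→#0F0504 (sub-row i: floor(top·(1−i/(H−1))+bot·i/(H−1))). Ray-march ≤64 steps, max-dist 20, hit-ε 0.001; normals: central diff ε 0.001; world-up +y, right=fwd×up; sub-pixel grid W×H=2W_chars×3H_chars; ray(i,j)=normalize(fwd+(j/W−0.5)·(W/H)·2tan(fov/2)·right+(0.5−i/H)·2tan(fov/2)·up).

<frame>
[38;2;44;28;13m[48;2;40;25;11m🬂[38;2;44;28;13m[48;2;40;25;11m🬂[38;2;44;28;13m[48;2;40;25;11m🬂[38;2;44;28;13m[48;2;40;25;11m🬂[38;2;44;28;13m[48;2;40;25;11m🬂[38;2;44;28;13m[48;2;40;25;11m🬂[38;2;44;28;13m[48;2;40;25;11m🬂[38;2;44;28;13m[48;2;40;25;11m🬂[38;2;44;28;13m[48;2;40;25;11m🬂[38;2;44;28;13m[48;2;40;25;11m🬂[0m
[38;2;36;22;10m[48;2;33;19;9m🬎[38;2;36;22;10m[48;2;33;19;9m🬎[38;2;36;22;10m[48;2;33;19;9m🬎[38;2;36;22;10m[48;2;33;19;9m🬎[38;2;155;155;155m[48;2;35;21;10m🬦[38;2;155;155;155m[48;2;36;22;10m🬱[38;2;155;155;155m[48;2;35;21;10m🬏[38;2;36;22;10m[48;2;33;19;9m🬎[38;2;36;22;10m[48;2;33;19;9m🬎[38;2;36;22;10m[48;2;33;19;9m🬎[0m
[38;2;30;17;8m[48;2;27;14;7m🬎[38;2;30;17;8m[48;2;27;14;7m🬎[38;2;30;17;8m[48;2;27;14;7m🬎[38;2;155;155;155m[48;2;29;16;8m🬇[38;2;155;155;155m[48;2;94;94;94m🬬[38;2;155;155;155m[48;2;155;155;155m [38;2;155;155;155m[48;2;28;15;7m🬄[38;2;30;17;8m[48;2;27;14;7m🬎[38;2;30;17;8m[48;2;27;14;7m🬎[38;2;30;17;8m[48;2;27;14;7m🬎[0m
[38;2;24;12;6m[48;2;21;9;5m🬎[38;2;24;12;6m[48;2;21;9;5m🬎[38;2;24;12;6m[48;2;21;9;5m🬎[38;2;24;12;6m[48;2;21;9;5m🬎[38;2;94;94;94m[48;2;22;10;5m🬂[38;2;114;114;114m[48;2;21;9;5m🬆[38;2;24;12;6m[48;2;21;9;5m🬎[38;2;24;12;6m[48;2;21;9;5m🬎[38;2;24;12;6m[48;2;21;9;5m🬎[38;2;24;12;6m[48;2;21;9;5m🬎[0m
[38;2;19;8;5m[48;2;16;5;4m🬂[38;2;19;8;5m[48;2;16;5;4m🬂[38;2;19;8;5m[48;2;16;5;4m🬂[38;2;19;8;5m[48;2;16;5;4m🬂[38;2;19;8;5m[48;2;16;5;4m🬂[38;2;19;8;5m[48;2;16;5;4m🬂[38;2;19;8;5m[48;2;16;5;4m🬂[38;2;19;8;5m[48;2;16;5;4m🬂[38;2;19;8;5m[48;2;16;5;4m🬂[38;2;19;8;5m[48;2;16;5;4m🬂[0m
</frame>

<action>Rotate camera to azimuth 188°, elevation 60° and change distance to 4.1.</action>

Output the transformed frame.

<frame>
[38;2;44;28;13m[48;2;40;25;11m🬂[38;2;44;28;13m[48;2;40;25;11m🬂[38;2;44;28;13m[48;2;40;25;11m🬂[38;2;44;28;13m[48;2;155;155;155m🬀[38;2;155;155;155m[48;2;155;155;155m [38;2;155;155;155m[48;2;155;155;155m [38;2;44;28;13m[48;2;155;155;155m🬂[38;2;44;28;13m[48;2;155;155;155m🬂[38;2;44;28;13m[48;2;40;25;11m🬂[38;2;44;28;13m[48;2;40;25;11m🬂[0m
[38;2;36;22;10m[48;2;33;19;9m🬎[38;2;36;22;10m[48;2;33;19;9m🬎[38;2;155;155;155m[48;2;36;22;10m🬷[38;2;155;155;155m[48;2;155;155;155m [38;2;155;155;155m[48;2;155;155;155m [38;2;155;155;155m[48;2;155;155;155m [38;2;155;155;155m[48;2;155;155;155m [38;2;155;155;155m[48;2;155;155;155m [38;2;36;22;10m[48;2;33;19;9m🬎[38;2;36;22;10m[48;2;33;19;9m🬎[0m
[38;2;30;17;8m[48;2;27;14;7m🬎[38;2;124;124;124m[48;2;29;16;8m🬦[38;2;155;155;155m[48;2;155;155;155m [38;2;155;155;155m[48;2;155;155;155m [38;2;155;155;155m[48;2;155;155;155m [38;2;155;155;155m[48;2;155;155;155m [38;2;155;155;155m[48;2;155;155;155m [38;2;155;155;155m[48;2;155;155;155m [38;2;30;17;8m[48;2;27;14;7m🬎[38;2;30;17;8m[48;2;27;14;7m🬎[0m
[38;2;24;12;6m[48;2;21;9;5m🬎[38;2;24;12;6m[48;2;21;9;5m🬎[38;2;94;94;94m[48;2;21;9;5m🬊[38;2;94;94;94m[48;2;94;94;94m [38;2;94;94;94m[48;2;94;94;94m [38;2;94;94;94m[48;2;94;94;94m [38;2;155;155;155m[48;2;94;94;94m🬂[38;2;118;118;118m[48;2;21;9;5m🬝[38;2;155;155;155m[48;2;22;10;5m🬀[38;2;24;12;6m[48;2;21;9;5m🬎[0m
[38;2;19;8;5m[48;2;16;5;4m🬂[38;2;19;8;5m[48;2;16;5;4m🬂[38;2;19;8;5m[48;2;16;5;4m🬂[38;2;94;94;94m[48;2;16;6;4m🬁[38;2;94;94;94m[48;2;16;5;4m🬂[38;2;94;94;94m[48;2;16;5;4m🬂[38;2;94;94;94m[48;2;16;5;4m🬂[38;2;19;8;5m[48;2;16;5;4m🬂[38;2;19;8;5m[48;2;16;5;4m🬂[38;2;19;8;5m[48;2;16;5;4m🬂[0m
</frame>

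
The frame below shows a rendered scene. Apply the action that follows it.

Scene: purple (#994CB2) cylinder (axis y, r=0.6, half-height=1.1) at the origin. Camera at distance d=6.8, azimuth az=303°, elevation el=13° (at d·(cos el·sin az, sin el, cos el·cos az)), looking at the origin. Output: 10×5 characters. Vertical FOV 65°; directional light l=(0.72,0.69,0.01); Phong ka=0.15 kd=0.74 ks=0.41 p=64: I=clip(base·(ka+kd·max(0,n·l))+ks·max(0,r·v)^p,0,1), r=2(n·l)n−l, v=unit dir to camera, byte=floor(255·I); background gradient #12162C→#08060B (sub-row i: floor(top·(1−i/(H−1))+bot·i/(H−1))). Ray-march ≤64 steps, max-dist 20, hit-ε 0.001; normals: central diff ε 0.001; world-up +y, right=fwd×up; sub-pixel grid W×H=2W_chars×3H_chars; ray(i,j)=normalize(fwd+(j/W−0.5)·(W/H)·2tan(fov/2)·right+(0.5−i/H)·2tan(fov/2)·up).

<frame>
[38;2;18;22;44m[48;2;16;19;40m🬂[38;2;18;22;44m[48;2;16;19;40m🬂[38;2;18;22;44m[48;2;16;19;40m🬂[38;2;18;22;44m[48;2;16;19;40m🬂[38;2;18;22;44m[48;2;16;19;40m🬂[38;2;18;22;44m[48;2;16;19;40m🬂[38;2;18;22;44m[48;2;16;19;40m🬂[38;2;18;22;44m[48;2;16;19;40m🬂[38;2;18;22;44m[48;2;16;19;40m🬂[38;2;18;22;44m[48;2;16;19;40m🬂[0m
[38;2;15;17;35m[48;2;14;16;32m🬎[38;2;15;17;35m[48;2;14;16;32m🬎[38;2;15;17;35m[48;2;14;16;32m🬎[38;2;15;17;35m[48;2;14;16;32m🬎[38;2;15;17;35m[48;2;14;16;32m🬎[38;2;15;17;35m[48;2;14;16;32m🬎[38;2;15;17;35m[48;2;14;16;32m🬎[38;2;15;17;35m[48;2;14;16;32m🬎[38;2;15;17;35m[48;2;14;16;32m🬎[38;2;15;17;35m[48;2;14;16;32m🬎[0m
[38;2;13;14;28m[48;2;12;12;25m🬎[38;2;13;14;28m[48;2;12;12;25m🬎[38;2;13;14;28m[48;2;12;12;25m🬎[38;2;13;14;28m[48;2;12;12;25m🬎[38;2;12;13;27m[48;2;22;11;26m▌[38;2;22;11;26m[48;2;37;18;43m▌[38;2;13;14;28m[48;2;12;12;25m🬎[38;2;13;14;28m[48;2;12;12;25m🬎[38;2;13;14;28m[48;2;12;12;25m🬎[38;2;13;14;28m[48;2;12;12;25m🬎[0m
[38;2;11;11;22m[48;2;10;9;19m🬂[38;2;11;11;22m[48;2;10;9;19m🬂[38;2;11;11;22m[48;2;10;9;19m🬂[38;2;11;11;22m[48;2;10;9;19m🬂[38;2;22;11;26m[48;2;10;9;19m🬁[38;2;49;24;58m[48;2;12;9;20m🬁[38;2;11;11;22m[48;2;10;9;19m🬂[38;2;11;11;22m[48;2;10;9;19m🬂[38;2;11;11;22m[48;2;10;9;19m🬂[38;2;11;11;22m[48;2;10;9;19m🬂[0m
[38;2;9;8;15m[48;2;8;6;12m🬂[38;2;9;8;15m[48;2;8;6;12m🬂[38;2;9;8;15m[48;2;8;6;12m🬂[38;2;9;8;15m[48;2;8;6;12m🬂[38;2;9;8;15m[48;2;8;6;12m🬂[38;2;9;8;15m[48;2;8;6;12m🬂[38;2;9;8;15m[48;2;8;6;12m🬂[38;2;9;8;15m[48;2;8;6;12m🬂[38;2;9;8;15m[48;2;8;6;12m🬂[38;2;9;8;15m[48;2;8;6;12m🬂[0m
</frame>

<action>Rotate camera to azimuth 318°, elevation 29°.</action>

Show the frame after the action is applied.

<frame>
[38;2;18;22;44m[48;2;16;19;40m🬂[38;2;18;22;44m[48;2;16;19;40m🬂[38;2;18;22;44m[48;2;16;19;40m🬂[38;2;18;22;44m[48;2;16;19;40m🬂[38;2;18;22;44m[48;2;16;19;40m🬂[38;2;18;22;44m[48;2;16;19;40m🬂[38;2;18;22;44m[48;2;16;19;40m🬂[38;2;18;22;44m[48;2;16;19;40m🬂[38;2;18;22;44m[48;2;16;19;40m🬂[38;2;18;22;44m[48;2;16;19;40m🬂[0m
[38;2;15;17;35m[48;2;14;16;32m🬎[38;2;15;17;35m[48;2;14;16;32m🬎[38;2;15;17;35m[48;2;14;16;32m🬎[38;2;15;17;35m[48;2;14;16;32m🬎[38;2;15;17;35m[48;2;14;16;32m🬎[38;2;15;17;35m[48;2;14;16;32m🬎[38;2;15;17;35m[48;2;14;16;32m🬎[38;2;15;17;35m[48;2;14;16;32m🬎[38;2;15;17;35m[48;2;14;16;32m🬎[38;2;15;17;35m[48;2;14;16;32m🬎[0m
[38;2;13;14;28m[48;2;12;12;25m🬎[38;2;13;14;28m[48;2;12;12;25m🬎[38;2;13;14;28m[48;2;12;12;25m🬎[38;2;13;14;28m[48;2;12;12;25m🬎[38;2;12;13;27m[48;2;22;11;26m▌[38;2;83;41;96m[48;2;36;18;42m🬟[38;2;13;14;28m[48;2;12;12;25m🬎[38;2;13;14;28m[48;2;12;12;25m🬎[38;2;13;14;28m[48;2;12;12;25m🬎[38;2;13;14;28m[48;2;12;12;25m🬎[0m
[38;2;11;11;22m[48;2;10;9;19m🬂[38;2;11;11;22m[48;2;10;9;19m🬂[38;2;11;11;22m[48;2;10;9;19m🬂[38;2;11;11;22m[48;2;10;9;19m🬂[38;2;11;11;22m[48;2;10;9;19m🬂[38;2;22;11;26m[48;2;10;9;19m🬀[38;2;11;11;22m[48;2;10;9;19m🬂[38;2;11;11;22m[48;2;10;9;19m🬂[38;2;11;11;22m[48;2;10;9;19m🬂[38;2;11;11;22m[48;2;10;9;19m🬂[0m
[38;2;9;8;15m[48;2;8;6;12m🬂[38;2;9;8;15m[48;2;8;6;12m🬂[38;2;9;8;15m[48;2;8;6;12m🬂[38;2;9;8;15m[48;2;8;6;12m🬂[38;2;9;8;15m[48;2;8;6;12m🬂[38;2;9;8;15m[48;2;8;6;12m🬂[38;2;9;8;15m[48;2;8;6;12m🬂[38;2;9;8;15m[48;2;8;6;12m🬂[38;2;9;8;15m[48;2;8;6;12m🬂[38;2;9;8;15m[48;2;8;6;12m🬂[0m
</frame>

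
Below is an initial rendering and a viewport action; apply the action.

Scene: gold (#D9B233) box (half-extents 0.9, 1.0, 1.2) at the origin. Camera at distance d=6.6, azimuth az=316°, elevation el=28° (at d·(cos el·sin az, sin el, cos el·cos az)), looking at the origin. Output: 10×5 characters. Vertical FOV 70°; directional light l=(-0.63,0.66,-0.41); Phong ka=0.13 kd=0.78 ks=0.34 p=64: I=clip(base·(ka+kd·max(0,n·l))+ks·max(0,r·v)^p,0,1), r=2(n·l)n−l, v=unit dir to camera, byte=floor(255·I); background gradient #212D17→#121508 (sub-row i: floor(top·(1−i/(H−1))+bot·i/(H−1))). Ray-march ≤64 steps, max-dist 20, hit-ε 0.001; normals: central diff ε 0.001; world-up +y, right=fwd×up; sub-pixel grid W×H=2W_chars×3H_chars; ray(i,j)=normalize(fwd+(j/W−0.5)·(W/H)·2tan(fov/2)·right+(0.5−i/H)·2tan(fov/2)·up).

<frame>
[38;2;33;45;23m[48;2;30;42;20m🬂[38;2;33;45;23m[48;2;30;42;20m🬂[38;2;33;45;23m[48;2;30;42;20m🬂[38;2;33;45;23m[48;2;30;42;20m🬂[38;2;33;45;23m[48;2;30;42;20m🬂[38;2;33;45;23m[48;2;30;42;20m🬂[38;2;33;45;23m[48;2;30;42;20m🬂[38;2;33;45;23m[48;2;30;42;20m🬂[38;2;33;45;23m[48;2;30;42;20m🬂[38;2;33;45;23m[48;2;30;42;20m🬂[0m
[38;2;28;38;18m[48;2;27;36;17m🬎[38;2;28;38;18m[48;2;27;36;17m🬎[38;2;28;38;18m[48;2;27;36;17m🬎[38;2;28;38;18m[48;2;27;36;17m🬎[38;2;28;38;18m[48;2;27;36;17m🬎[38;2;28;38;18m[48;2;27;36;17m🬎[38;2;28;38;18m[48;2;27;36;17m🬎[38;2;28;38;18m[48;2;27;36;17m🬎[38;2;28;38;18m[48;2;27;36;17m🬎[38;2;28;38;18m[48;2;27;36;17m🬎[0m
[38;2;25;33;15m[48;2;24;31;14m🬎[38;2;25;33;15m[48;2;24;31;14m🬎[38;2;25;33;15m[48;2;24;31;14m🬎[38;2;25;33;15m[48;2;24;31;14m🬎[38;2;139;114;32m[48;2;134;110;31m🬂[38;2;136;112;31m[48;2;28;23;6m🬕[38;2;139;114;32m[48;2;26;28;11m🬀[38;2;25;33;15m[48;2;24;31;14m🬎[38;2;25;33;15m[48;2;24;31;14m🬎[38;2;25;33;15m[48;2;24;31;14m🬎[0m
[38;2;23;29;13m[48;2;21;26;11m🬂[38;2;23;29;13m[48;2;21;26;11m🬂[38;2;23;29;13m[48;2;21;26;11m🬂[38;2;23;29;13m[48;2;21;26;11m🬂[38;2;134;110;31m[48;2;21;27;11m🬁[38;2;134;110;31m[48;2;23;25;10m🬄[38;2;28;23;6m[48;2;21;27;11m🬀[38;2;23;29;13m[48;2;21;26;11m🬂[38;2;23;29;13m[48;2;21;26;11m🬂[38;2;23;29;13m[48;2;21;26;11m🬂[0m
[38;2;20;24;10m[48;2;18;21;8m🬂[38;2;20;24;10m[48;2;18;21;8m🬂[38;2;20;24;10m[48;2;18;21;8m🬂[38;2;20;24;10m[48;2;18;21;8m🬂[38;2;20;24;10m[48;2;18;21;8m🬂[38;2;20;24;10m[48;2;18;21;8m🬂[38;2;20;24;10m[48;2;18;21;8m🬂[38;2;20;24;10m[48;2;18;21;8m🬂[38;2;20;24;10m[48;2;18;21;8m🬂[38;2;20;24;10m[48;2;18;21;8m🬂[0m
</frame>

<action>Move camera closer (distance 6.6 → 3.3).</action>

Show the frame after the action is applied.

<frame>
[38;2;33;45;23m[48;2;30;42;20m🬂[38;2;33;45;23m[48;2;30;42;20m🬂[38;2;33;45;23m[48;2;30;42;20m🬂[38;2;33;45;23m[48;2;30;42;20m🬂[38;2;33;45;23m[48;2;30;42;20m🬂[38;2;33;45;23m[48;2;30;42;20m🬂[38;2;33;45;23m[48;2;30;42;20m🬂[38;2;33;45;23m[48;2;30;42;20m🬂[38;2;33;45;23m[48;2;30;42;20m🬂[38;2;33;45;23m[48;2;30;42;20m🬂[0m
[38;2;28;38;18m[48;2;27;36;17m🬎[38;2;28;38;18m[48;2;27;36;17m🬎[38;2;139;114;32m[48;2;28;37;18m🬇[38;2;29;39;19m[48;2;136;112;31m🬂[38;2;29;39;19m[48;2;139;114;32m🬂[38;2;29;39;19m[48;2;139;114;32m🬂[38;2;29;39;19m[48;2;139;114;32m🬂[38;2;139;114;32m[48;2;28;35;16m🬏[38;2;28;38;18m[48;2;27;36;17m🬎[38;2;28;38;18m[48;2;27;36;17m🬎[0m
[38;2;25;33;15m[48;2;24;31;14m🬎[38;2;25;33;15m[48;2;24;31;14m🬎[38;2;25;33;15m[48;2;24;31;14m🬎[38;2;134;110;31m[48;2;134;110;31m [38;2;134;110;31m[48;2;134;110;31m [38;2;134;110;31m[48;2;139;114;32m🬺[38;2;28;23;6m[48;2;28;23;6m [38;2;28;23;6m[48;2;28;23;6m [38;2;25;33;15m[48;2;24;31;14m🬎[38;2;25;33;15m[48;2;24;31;14m🬎[0m
[38;2;23;29;13m[48;2;21;26;11m🬂[38;2;23;29;13m[48;2;21;26;11m🬂[38;2;23;29;13m[48;2;21;26;11m🬂[38;2;134;110;31m[48;2;21;26;11m🬊[38;2;134;110;31m[48;2;134;110;31m [38;2;134;110;31m[48;2;134;110;31m [38;2;28;23;6m[48;2;28;23;6m [38;2;28;23;6m[48;2;21;27;11m🬄[38;2;23;29;13m[48;2;21;26;11m🬂[38;2;23;29;13m[48;2;21;26;11m🬂[0m
[38;2;20;24;10m[48;2;18;21;8m🬂[38;2;20;24;10m[48;2;18;21;8m🬂[38;2;20;24;10m[48;2;18;21;8m🬂[38;2;20;24;10m[48;2;18;21;8m🬂[38;2;134;110;31m[48;2;18;22;8m🬁[38;2;134;110;31m[48;2;25;22;6m🬄[38;2;28;23;6m[48;2;18;21;8m🬆[38;2;20;24;10m[48;2;18;21;8m🬂[38;2;20;24;10m[48;2;18;21;8m🬂[38;2;20;24;10m[48;2;18;21;8m🬂[0m
</frame>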